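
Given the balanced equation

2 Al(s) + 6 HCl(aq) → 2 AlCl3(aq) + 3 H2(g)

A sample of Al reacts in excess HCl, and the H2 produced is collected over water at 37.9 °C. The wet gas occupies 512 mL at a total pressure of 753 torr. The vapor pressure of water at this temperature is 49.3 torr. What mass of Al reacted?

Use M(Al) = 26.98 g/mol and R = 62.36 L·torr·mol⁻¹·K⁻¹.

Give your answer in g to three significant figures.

0.334 g

P(H2) = 753 − 49.3 = 703.7 torr
n(H2) = PV/RT = (703.7 × 0.5120) / (62.36 × 311.05) = 0.01857 mol
n(Al) = (2/3) × 0.01857 = 0.01238 mol
m(Al) = 0.01238 × 26.98 = 0.3340 g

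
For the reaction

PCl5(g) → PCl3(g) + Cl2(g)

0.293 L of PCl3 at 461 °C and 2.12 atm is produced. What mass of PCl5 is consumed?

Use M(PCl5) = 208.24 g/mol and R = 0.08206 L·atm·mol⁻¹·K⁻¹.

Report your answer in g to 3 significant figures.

2.15 g

n(PCl3) = PV/RT = (2.12 × 0.293) / (0.08206 × 734.15) = 0.01031 mol
n(PCl5) = (1/1) × 0.01031 = 0.01031 mol
m(PCl5) = 0.01031 × 208.24 = 2.147 g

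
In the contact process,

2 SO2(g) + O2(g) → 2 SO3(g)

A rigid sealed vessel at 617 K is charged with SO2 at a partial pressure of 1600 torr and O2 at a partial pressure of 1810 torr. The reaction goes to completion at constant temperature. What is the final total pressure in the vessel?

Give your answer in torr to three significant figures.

2610 torr

Because the vessel is rigid and T is held at 617 K, work the stoichiometry in partial pressures (P_i = n_iRT/V).
P(O2) required for 1600 torr of SO2 = (1/2) × 1600 = 800.0 torr; available 1810 torr, so SO2 is limiting.
P(O2) remaining = 1810 − (1/2) × 1600 = 1010 torr
P(gaseous products) = (2)/2 × 1600 = 1600 torr
P_total at 617 K = 1010 + 1600 = 2610 torr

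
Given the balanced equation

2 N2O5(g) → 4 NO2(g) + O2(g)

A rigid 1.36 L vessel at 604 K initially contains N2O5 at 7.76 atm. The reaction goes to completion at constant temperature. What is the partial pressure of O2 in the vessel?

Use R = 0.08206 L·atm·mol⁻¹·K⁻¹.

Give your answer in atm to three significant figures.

3.88 atm

n(N2O5)₀ = PV/RT = (7.76 × 1.36) / (0.08206 × 604) = 0.2129 mol
n(O2) = (1/2) × 0.2129 = 0.1065 mol
P(O2) = nRT/V = 0.1065 × 0.08206 × 604 / 1.36 = 3.881 atm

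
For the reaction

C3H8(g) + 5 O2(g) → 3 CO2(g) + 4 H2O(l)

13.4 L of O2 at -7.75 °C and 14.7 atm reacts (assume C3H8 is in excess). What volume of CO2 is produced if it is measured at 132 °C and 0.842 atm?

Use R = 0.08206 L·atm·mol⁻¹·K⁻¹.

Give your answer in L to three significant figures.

214 L

n(O2) = PV/RT = (14.7 × 13.4) / (0.08206 × 265.4) = 9.045 mol
n(CO2) = (3/5) × 9.045 = 5.427 mol
V = nRT/P = 5.427 × 0.08206 × 405.15 / 0.842 = 214.3 L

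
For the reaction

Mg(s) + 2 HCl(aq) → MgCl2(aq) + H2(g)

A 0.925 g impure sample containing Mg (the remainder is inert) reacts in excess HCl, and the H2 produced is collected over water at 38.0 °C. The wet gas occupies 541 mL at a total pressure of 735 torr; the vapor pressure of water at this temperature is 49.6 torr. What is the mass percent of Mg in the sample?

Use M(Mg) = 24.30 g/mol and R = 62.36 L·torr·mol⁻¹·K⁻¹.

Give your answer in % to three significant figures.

P(H2) = 735 − 49.6 = 685.4 torr
n(H2) = PV/RT = (685.4 × 0.5410) / (62.36 × 311.15) = 0.01911 mol
n(Mg) = (1/1) × 0.01911 = 0.01911 mol
m(Mg) = 0.01911 × 24.30 = 0.4644 g
%Mg = 0.4644 / 0.925 × 100 = 50.21%

50.2 %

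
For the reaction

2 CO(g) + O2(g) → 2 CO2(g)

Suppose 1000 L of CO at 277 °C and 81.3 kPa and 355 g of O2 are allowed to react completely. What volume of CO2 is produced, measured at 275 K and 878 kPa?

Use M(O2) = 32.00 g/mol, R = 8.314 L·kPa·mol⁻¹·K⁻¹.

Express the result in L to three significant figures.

46.3 L

n(CO) = PV/RT = (81.3 × 1000) / (8.314 × 550.15) = 17.77 mol
n(O2) = 355 / 32.00 = 11.09 mol
For 17.77 mol CO, stoichiometry requires (1/2) × 17.77 = 8.885 mol O2; 11.09 mol is available, so CO is limiting.
n(CO2) = (2/2) × 17.77 = 17.77 mol
V(CO2) = nRT/P = 17.77 × 8.314 × 275 / 878 = 46.27 L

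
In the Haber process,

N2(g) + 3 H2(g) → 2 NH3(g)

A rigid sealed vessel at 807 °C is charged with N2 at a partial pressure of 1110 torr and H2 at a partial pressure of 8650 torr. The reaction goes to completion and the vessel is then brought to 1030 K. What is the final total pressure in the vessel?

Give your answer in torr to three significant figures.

7190 torr

Because the vessel is rigid and T is held at 807 °C, work the stoichiometry in partial pressures (P_i = n_iRT/V).
P(H2) required for 1110 torr of N2 = (3/1) × 1110 = 3330 torr; available 8650 torr, so N2 is limiting.
P(H2) remaining = 8650 − (3/1) × 1110 = 5320 torr
P(gaseous products) = (2)/1 × 1110 = 2220 torr
P_total at 807 °C = 5320 + 2220 = 7540 torr
Scaling to 1030 K: P = 7540 × 1030/1080.15 = 7190 torr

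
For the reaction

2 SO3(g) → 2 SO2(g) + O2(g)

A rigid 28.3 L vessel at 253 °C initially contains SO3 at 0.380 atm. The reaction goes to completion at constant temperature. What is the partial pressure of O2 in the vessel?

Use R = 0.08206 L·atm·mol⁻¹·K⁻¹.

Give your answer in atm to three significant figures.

0.190 atm

n(SO3)₀ = PV/RT = (0.380 × 28.3) / (0.08206 × 526.15) = 0.2491 mol
n(O2) = (1/2) × 0.2491 = 0.1245 mol
P(O2) = nRT/V = 0.1245 × 0.08206 × 526.15 / 28.3 = 0.1899 atm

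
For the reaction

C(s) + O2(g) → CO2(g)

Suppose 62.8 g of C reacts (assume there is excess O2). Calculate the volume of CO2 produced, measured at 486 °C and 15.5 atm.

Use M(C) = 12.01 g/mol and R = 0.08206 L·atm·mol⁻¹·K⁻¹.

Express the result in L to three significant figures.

21.0 L

n(C) = 62.80 / 12.01 = 5.229 mol
n(CO2) = (1/1) × 5.229 = 5.229 mol
V = nRT/P = 5.229 × 0.08206 × 759.15 / 15.5 = 21.02 L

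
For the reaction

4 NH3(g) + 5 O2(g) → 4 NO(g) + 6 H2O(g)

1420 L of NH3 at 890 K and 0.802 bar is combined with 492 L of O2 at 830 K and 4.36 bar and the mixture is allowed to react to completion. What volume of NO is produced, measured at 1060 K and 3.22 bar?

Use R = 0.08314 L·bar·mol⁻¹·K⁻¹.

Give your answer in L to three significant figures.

n(NH3) = PV/RT = (0.802 × 1420) / (0.08314 × 890) = 15.39 mol
n(O2) = PV/RT = (4.36 × 492) / (0.08314 × 830) = 31.09 mol
For 15.39 mol NH3, stoichiometry requires (5/4) × 15.39 = 19.24 mol O2; 31.09 mol is available, so NH3 is limiting.
n(NO) = (4/4) × 15.39 = 15.39 mol
V(NO) = nRT/P = 15.39 × 0.08314 × 1060 / 3.22 = 421.2 L

421 L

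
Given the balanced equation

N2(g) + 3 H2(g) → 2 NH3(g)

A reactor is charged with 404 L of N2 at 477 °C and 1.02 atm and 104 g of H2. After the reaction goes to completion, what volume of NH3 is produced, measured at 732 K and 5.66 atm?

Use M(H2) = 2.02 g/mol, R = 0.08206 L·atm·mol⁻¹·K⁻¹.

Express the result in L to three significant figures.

142 L

n(N2) = PV/RT = (1.02 × 404) / (0.08206 × 750.15) = 6.694 mol
n(H2) = 104 / 2.02 = 51.49 mol
For 6.694 mol N2, stoichiometry requires (3/1) × 6.694 = 20.08 mol H2; 51.49 mol is available, so N2 is limiting.
n(NH3) = (2/1) × 6.694 = 13.39 mol
V(NH3) = nRT/P = 13.39 × 0.08206 × 732 / 5.66 = 142.1 L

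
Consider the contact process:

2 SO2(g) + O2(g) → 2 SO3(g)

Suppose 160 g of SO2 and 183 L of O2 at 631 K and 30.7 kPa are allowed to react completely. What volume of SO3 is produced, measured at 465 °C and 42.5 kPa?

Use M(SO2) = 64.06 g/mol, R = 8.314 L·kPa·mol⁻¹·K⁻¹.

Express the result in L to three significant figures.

n(SO2) = 160 / 64.06 = 2.498 mol
n(O2) = PV/RT = (30.7 × 183) / (8.314 × 631) = 1.071 mol
For 2.498 mol SO2, stoichiometry requires (1/2) × 2.498 = 1.249 mol O2; 1.071 mol is available, so O2 is limiting.
n(SO3) = (2/1) × 1.071 = 2.142 mol
V(SO3) = nRT/P = 2.142 × 8.314 × 738.15 / 42.5 = 309.3 L

309 L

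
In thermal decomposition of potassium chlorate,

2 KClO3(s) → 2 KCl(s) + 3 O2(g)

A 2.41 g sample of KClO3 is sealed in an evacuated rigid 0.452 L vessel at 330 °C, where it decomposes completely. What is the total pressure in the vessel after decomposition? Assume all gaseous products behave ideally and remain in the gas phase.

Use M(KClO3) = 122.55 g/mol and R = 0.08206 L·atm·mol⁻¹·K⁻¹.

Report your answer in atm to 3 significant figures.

n(KClO3) = 2.41 / 122.55 = 0.01967 mol
n(gas produced) = (3/2) × 0.01967 = 0.02950 mol
P = nRT/V = 0.02950 × 0.08206 × 603.15 / 0.452 = 3.230 atm

3.23 atm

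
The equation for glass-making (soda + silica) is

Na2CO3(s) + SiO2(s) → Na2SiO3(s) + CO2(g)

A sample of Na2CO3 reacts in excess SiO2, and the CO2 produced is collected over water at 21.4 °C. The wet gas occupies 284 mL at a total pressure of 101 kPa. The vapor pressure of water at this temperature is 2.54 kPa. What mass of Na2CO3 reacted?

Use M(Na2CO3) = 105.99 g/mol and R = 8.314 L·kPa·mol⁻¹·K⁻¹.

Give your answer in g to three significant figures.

1.21 g

P(CO2) = 101 − 2.54 = 98.46 kPa
n(CO2) = PV/RT = (98.46 × 0.2840) / (8.314 × 294.55) = 0.01142 mol
n(Na2CO3) = (1/1) × 0.01142 = 0.01142 mol
m(Na2CO3) = 0.01142 × 105.99 = 1.210 g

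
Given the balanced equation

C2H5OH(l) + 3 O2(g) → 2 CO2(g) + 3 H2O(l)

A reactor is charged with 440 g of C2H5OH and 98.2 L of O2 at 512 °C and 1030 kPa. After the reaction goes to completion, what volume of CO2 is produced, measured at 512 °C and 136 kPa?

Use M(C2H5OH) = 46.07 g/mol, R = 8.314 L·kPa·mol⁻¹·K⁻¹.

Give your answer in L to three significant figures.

496 L

n(C2H5OH) = 440 / 46.07 = 9.551 mol
n(O2) = PV/RT = (1030 × 98.2) / (8.314 × 785.15) = 15.49 mol
For 9.551 mol C2H5OH, stoichiometry requires (3/1) × 9.551 = 28.65 mol O2; 15.49 mol is available, so O2 is limiting.
n(CO2) = (2/3) × 15.49 = 10.33 mol
V(CO2) = nRT/P = 10.33 × 8.314 × 785.15 / 136 = 495.8 L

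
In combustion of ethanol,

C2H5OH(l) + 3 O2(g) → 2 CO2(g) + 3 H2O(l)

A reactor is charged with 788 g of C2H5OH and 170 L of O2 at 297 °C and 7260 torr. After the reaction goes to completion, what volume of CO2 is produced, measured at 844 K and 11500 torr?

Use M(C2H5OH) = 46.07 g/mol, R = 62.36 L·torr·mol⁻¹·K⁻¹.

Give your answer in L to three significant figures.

106 L

n(C2H5OH) = 788 / 46.07 = 17.10 mol
n(O2) = PV/RT = (7260 × 170) / (62.36 × 570.15) = 34.71 mol
For 17.10 mol C2H5OH, stoichiometry requires (3/1) × 17.10 = 51.30 mol O2; 34.71 mol is available, so O2 is limiting.
n(CO2) = (2/3) × 34.71 = 23.14 mol
V(CO2) = nRT/P = 23.14 × 62.36 × 844 / 11500 = 105.9 L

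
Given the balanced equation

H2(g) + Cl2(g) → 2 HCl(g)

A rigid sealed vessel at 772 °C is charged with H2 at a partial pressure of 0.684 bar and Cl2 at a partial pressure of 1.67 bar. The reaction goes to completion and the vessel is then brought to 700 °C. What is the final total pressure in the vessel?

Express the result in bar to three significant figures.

2.19 bar

At constant V, partial pressures at 772 °C are proportional to moles, so apply stoichiometry directly to pressures.
P(Cl2) required for 0.684 bar of H2 = (1/1) × 0.684 = 0.6840 bar; available 1.67 bar, so H2 is limiting.
P(Cl2) remaining = 1.67 − (1/1) × 0.684 = 0.9860 bar
P(gaseous products) = (2)/1 × 0.684 = 1.368 bar
P_total at 772 °C = 0.9860 + 1.368 = 2.354 bar
Scaling to 700 °C: P = 2.354 × 973.15/1045.15 = 2.192 bar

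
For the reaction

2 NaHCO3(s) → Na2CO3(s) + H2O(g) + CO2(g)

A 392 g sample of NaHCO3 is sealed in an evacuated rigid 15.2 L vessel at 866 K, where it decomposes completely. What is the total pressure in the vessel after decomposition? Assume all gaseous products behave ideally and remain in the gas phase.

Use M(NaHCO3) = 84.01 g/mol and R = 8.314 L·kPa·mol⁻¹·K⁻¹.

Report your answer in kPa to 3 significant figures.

n(NaHCO3) = 392 / 84.01 = 4.666 mol
n(gas produced) = (2/2) × 4.666 = 4.666 mol
P = nRT/V = 4.666 × 8.314 × 866 / 15.2 = 2210 kPa

2210 kPa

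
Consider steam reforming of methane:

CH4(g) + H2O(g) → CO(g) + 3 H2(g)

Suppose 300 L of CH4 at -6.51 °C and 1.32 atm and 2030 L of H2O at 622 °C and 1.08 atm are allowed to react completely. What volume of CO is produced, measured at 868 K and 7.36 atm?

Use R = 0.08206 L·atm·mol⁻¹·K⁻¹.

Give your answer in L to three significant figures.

n(CH4) = PV/RT = (1.32 × 300) / (0.08206 × 266.64) = 18.10 mol
n(H2O) = PV/RT = (1.08 × 2030) / (0.08206 × 895.15) = 29.85 mol
For 18.10 mol CH4, stoichiometry requires (1/1) × 18.10 = 18.10 mol H2O; 29.85 mol is available, so CH4 is limiting.
n(CO) = (1/1) × 18.10 = 18.10 mol
V(CO) = nRT/P = 18.10 × 0.08206 × 868 / 7.36 = 175.2 L

175 L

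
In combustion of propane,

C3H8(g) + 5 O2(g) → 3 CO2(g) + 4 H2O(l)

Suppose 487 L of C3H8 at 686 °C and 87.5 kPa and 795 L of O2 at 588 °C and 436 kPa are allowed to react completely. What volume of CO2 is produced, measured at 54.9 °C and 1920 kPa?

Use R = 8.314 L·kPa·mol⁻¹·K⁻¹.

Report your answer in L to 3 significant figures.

n(C3H8) = PV/RT = (87.5 × 487) / (8.314 × 959.15) = 5.344 mol
n(O2) = PV/RT = (436 × 795) / (8.314 × 861.15) = 48.41 mol
For 5.344 mol C3H8, stoichiometry requires (5/1) × 5.344 = 26.72 mol O2; 48.41 mol is available, so C3H8 is limiting.
n(CO2) = (3/1) × 5.344 = 16.03 mol
V(CO2) = nRT/P = 16.03 × 8.314 × 328.05 / 1920 = 22.77 L

22.8 L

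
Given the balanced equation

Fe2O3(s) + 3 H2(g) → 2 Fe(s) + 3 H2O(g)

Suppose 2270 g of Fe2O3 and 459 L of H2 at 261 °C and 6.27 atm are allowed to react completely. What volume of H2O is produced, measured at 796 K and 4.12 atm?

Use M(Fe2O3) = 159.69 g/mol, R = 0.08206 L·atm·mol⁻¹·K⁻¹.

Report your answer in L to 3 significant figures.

n(Fe2O3) = 2270 / 159.69 = 14.22 mol
n(H2) = PV/RT = (6.27 × 459) / (0.08206 × 534.15) = 65.66 mol
For 14.22 mol Fe2O3, stoichiometry requires (3/1) × 14.22 = 42.66 mol H2; 65.66 mol is available, so Fe2O3 is limiting.
n(H2O) = (3/1) × 14.22 = 42.66 mol
V(H2O) = nRT/P = 42.66 × 0.08206 × 796 / 4.12 = 676.3 L

676 L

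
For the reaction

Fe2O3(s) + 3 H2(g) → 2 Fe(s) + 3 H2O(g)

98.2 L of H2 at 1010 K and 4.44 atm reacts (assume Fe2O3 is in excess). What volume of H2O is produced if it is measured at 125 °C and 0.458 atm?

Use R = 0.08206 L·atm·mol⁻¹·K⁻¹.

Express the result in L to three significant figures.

375 L

n(H2) = PV/RT = (4.44 × 98.2) / (0.08206 × 1010) = 5.261 mol
n(H2O) = (3/3) × 5.261 = 5.261 mol
V = nRT/P = 5.261 × 0.08206 × 398.15 / 0.458 = 375.3 L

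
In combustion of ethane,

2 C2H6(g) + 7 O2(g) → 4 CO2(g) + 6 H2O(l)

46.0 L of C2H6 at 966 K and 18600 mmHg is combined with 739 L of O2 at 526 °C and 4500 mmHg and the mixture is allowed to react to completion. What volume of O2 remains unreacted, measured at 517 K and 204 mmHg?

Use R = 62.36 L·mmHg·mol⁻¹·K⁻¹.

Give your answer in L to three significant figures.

2690 L

n(C2H6) = PV/RT = (18600 × 46.0) / (62.36 × 966) = 14.20 mol
n(O2) = PV/RT = (4500 × 739) / (62.36 × 799.15) = 66.73 mol
For 14.20 mol C2H6, stoichiometry requires (7/2) × 14.20 = 49.70 mol O2; 66.73 mol is available, so C2H6 is limiting.
n(O2) consumed = (7/2) × 14.20 = 49.70 mol; remaining = 66.73 − 49.70 = 17.03 mol
V(O2) = nRT/P = 17.03 × 62.36 × 517 / 204 = 2691 L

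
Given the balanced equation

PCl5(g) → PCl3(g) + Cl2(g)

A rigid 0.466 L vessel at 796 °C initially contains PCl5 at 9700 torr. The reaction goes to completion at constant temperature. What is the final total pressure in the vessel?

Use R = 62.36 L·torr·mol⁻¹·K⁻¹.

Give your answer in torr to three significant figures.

At constant T and V, P ∝ n(gas): 1 mol gas → 2 mol gas.
P_final = (2/1) × 9700 = 19400 torr

19400 torr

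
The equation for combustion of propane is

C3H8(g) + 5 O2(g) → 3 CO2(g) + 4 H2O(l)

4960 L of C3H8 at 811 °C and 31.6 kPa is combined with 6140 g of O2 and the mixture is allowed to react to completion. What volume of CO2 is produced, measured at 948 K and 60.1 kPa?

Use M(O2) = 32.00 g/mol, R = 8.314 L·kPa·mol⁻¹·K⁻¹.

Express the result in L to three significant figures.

6840 L

n(C3H8) = PV/RT = (31.6 × 4960) / (8.314 × 1084.15) = 17.39 mol
n(O2) = 6140 / 32.00 = 191.9 mol
For 17.39 mol C3H8, stoichiometry requires (5/1) × 17.39 = 86.95 mol O2; 191.9 mol is available, so C3H8 is limiting.
n(CO2) = (3/1) × 17.39 = 52.17 mol
V(CO2) = nRT/P = 52.17 × 8.314 × 948 / 60.1 = 6842 L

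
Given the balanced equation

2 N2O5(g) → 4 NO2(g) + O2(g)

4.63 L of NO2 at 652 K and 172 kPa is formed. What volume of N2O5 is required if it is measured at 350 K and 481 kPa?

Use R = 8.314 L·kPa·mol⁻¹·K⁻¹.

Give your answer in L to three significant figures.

0.444 L

n(NO2) = PV/RT = (172 × 4.63) / (8.314 × 652) = 0.1469 mol
n(N2O5) = (2/4) × 0.1469 = 0.07345 mol
V = nRT/P = 0.07345 × 8.314 × 350 / 481 = 0.4443 L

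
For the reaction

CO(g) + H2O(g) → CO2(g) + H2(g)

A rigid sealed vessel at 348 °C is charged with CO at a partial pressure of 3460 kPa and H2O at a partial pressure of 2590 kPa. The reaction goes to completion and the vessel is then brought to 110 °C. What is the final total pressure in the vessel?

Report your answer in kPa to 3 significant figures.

Because the vessel is rigid and T is held at 348 °C, work the stoichiometry in partial pressures (P_i = n_iRT/V).
P(H2O) required for 3460 kPa of CO = (1/1) × 3460 = 3460 kPa; available 2590 kPa, so H2O is limiting.
P(CO) remaining = 3460 − (1/1) × 2590 = 870.0 kPa
P(gaseous products) = (1+1)/1 × 2590 = 5180 kPa
P_total at 348 °C = 870.0 + 5180 = 6050 kPa
Scaling to 110 °C: P = 6050 × 383.15/621.15 = 3732 kPa

3730 kPa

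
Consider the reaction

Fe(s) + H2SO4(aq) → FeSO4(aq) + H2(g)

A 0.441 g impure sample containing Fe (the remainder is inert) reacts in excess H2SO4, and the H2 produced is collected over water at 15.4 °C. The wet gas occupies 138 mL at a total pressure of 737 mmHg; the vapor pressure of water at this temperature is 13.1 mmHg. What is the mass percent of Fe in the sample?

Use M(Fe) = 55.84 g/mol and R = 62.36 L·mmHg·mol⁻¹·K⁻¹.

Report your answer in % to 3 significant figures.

70.3 %

P(H2) = 737 − 13.1 = 723.9 mmHg
n(H2) = PV/RT = (723.9 × 0.1380) / (62.36 × 288.55) = 0.005552 mol
n(Fe) = (1/1) × 0.005552 = 0.005552 mol
m(Fe) = 0.005552 × 55.84 = 0.3100 g
%Fe = 0.3100 / 0.441 × 100 = 70.29%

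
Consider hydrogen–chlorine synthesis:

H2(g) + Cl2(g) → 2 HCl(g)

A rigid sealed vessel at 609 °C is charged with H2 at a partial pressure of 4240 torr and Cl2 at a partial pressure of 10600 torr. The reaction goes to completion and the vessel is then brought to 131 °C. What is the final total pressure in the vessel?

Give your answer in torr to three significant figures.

At constant V, partial pressures at 609 °C are proportional to moles, so apply stoichiometry directly to pressures.
P(Cl2) required for 4240 torr of H2 = (1/1) × 4240 = 4240 torr; available 10600 torr, so H2 is limiting.
P(Cl2) remaining = 10600 − (1/1) × 4240 = 6360 torr
P(gaseous products) = (2)/1 × 4240 = 8480 torr
P_total at 609 °C = 6360 + 8480 = 14840 torr
Scaling to 131 °C: P = 14840 × 404.15/882.15 = 6799 torr

6800 torr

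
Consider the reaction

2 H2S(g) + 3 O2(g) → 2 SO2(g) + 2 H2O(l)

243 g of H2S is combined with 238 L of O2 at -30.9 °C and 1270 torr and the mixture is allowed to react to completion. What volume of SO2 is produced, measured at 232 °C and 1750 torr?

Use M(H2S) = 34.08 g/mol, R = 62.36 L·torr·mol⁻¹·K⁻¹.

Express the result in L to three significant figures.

n(H2S) = 243 / 34.08 = 7.130 mol
n(O2) = PV/RT = (1270 × 238) / (62.36 × 242.25) = 20.01 mol
For 7.130 mol H2S, stoichiometry requires (3/2) × 7.130 = 10.70 mol O2; 20.01 mol is available, so H2S is limiting.
n(SO2) = (2/2) × 7.130 = 7.130 mol
V(SO2) = nRT/P = 7.130 × 62.36 × 505.15 / 1750 = 128.3 L

128 L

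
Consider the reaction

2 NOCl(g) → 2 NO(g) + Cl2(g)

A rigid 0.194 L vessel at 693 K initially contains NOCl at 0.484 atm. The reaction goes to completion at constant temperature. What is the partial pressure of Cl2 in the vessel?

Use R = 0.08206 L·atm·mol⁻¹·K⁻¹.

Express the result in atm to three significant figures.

n(NOCl)₀ = PV/RT = (0.484 × 0.194) / (0.08206 × 693) = 0.001651 mol
n(Cl2) = (1/2) × 0.001651 = 0.0008255 mol
P(Cl2) = nRT/V = 0.0008255 × 0.08206 × 693 / 0.194 = 0.2420 atm

0.242 atm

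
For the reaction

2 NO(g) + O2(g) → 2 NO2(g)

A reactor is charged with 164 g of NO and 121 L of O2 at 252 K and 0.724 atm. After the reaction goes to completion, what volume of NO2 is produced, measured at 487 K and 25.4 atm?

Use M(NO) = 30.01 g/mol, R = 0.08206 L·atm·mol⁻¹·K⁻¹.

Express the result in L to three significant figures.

8.60 L

n(NO) = 164 / 30.01 = 5.465 mol
n(O2) = PV/RT = (0.724 × 121) / (0.08206 × 252) = 4.236 mol
For 5.465 mol NO, stoichiometry requires (1/2) × 5.465 = 2.732 mol O2; 4.236 mol is available, so NO is limiting.
n(NO2) = (2/2) × 5.465 = 5.465 mol
V(NO2) = nRT/P = 5.465 × 0.08206 × 487 / 25.4 = 8.598 L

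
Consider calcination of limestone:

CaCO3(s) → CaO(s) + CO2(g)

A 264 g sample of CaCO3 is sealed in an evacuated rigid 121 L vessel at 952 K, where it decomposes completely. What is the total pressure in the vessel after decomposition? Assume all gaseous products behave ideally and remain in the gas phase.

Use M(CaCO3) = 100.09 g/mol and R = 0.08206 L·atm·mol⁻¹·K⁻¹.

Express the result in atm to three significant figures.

n(CaCO3) = 264 / 100.09 = 2.638 mol
n(gas produced) = (1/1) × 2.638 = 2.638 mol
P = nRT/V = 2.638 × 0.08206 × 952 / 121 = 1.703 atm

1.70 atm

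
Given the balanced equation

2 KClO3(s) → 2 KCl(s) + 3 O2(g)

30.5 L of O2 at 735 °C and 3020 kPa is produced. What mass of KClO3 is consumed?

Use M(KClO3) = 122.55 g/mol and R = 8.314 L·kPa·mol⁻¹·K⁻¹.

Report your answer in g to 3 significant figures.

898 g

n(O2) = PV/RT = (3020 × 30.5) / (8.314 × 1008.15) = 10.99 mol
n(KClO3) = (2/3) × 10.99 = 7.327 mol
m(KClO3) = 7.327 × 122.55 = 897.9 g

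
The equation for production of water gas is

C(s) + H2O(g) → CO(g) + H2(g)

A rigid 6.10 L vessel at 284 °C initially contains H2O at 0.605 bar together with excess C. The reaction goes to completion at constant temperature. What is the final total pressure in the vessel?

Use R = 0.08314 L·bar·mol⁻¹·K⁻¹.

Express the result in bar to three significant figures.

1.21 bar

Rigid vessel, constant T ⇒ P scales with total gas moles (1 → 2).
P_final = (2/1) × 0.605 = 1.210 bar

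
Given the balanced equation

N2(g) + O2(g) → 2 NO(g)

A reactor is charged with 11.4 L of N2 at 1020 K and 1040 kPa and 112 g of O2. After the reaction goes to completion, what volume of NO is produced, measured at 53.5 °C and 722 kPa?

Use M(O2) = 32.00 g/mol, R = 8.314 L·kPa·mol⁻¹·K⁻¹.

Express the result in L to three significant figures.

10.5 L

n(N2) = PV/RT = (1040 × 11.4) / (8.314 × 1020) = 1.398 mol
n(O2) = 112 / 32.00 = 3.500 mol
For 1.398 mol N2, stoichiometry requires (1/1) × 1.398 = 1.398 mol O2; 3.500 mol is available, so N2 is limiting.
n(NO) = (2/1) × 1.398 = 2.796 mol
V(NO) = nRT/P = 2.796 × 8.314 × 326.65 / 722 = 10.52 L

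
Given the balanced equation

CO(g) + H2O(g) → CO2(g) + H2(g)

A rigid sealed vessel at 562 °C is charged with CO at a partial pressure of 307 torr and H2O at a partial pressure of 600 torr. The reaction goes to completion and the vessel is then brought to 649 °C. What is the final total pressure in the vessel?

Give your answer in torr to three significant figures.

Because the vessel is rigid and T is held at 562 °C, work the stoichiometry in partial pressures (P_i = n_iRT/V).
P(H2O) required for 307 torr of CO = (1/1) × 307 = 307.0 torr; available 600 torr, so CO is limiting.
P(H2O) remaining = 600 − (1/1) × 307 = 293.0 torr
P(gaseous products) = (1+1)/1 × 307 = 614.0 torr
P_total at 562 °C = 293.0 + 614.0 = 907.0 torr
Scaling to 649 °C: P = 907.0 × 922.15/835.15 = 1001 torr

1000 torr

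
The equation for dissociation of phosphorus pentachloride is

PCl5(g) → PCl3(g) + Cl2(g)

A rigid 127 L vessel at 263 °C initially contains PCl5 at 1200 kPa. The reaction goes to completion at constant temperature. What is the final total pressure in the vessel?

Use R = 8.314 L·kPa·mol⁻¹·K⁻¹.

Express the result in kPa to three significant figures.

2400 kPa

Since T and V are fixed, P_final/P_initial = n_final/n_initial = 2/1.
P_final = (2/1) × 1200 = 2400 kPa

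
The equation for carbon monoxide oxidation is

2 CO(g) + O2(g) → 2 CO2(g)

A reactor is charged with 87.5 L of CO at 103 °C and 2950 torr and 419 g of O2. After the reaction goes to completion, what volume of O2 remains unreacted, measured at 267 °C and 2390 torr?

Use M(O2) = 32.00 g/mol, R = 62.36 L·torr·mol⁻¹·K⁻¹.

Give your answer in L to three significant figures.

107 L

n(CO) = PV/RT = (2950 × 87.5) / (62.36 × 376.15) = 11.00 mol
n(O2) = 419 / 32.00 = 13.09 mol
For 11.00 mol CO, stoichiometry requires (1/2) × 11.00 = 5.500 mol O2; 13.09 mol is available, so CO is limiting.
n(O2) consumed = (1/2) × 11.00 = 5.500 mol; remaining = 13.09 − 5.500 = 7.590 mol
V(O2) = nRT/P = 7.590 × 62.36 × 540.15 / 2390 = 107.0 L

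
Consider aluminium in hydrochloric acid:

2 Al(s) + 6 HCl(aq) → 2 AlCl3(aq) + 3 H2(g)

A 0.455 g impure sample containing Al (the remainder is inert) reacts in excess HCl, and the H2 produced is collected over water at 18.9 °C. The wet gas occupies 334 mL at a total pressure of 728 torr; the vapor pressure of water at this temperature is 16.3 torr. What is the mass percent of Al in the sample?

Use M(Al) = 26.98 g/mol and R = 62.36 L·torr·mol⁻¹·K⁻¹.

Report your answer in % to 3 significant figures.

51.6 %

P(H2) = 728 − 16.3 = 711.7 torr
n(H2) = PV/RT = (711.7 × 0.3340) / (62.36 × 292.05) = 0.01305 mol
n(Al) = (2/3) × 0.01305 = 0.008700 mol
m(Al) = 0.008700 × 26.98 = 0.2347 g
%Al = 0.2347 / 0.455 × 100 = 51.58%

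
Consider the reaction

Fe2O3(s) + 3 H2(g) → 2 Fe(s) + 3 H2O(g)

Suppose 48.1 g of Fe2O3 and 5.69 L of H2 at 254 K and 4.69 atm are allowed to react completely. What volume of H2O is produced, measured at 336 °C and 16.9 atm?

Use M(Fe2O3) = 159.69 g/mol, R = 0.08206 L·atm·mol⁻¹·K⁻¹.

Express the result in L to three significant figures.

2.67 L

n(Fe2O3) = 48.1 / 159.69 = 0.3012 mol
n(H2) = PV/RT = (4.69 × 5.69) / (0.08206 × 254) = 1.280 mol
For 0.3012 mol Fe2O3, stoichiometry requires (3/1) × 0.3012 = 0.9036 mol H2; 1.280 mol is available, so Fe2O3 is limiting.
n(H2O) = (3/1) × 0.3012 = 0.9036 mol
V(H2O) = nRT/P = 0.9036 × 0.08206 × 609.15 / 16.9 = 2.673 L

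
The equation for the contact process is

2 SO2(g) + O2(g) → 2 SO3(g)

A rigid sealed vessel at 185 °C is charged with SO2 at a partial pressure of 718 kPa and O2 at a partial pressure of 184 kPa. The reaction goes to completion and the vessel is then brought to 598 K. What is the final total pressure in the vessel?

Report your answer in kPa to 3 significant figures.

937 kPa

Because the vessel is rigid and T is held at 185 °C, work the stoichiometry in partial pressures (P_i = n_iRT/V).
P(O2) required for 718 kPa of SO2 = (1/2) × 718 = 359.0 kPa; available 184 kPa, so O2 is limiting.
P(SO2) remaining = 718 − (2/1) × 184 = 350.0 kPa
P(gaseous products) = (2)/1 × 184 = 368.0 kPa
P_total at 185 °C = 350.0 + 368.0 = 718.0 kPa
Scaling to 598 K: P = 718.0 × 598/458.15 = 937.2 kPa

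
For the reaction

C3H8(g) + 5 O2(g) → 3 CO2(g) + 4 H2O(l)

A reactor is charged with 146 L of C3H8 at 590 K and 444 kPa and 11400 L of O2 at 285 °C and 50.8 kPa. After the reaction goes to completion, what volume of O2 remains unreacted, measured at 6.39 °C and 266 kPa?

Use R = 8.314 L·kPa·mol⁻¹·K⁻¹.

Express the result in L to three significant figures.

n(C3H8) = PV/RT = (444 × 146) / (8.314 × 590) = 13.22 mol
n(O2) = PV/RT = (50.8 × 11400) / (8.314 × 558.15) = 124.8 mol
For 13.22 mol C3H8, stoichiometry requires (5/1) × 13.22 = 66.10 mol O2; 124.8 mol is available, so C3H8 is limiting.
n(O2) consumed = (5/1) × 13.22 = 66.10 mol; remaining = 124.8 − 66.10 = 58.70 mol
V(O2) = nRT/P = 58.70 × 8.314 × 279.54 / 266 = 512.9 L

513 L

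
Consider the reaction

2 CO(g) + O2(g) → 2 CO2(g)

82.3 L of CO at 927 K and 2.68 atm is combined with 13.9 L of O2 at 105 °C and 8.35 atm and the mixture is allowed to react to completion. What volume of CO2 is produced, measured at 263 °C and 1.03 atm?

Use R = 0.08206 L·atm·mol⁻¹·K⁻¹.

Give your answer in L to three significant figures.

124 L

n(CO) = PV/RT = (2.68 × 82.3) / (0.08206 × 927) = 2.900 mol
n(O2) = PV/RT = (8.35 × 13.9) / (0.08206 × 378.15) = 3.740 mol
For 2.900 mol CO, stoichiometry requires (1/2) × 2.900 = 1.450 mol O2; 3.740 mol is available, so CO is limiting.
n(CO2) = (2/2) × 2.900 = 2.900 mol
V(CO2) = nRT/P = 2.900 × 0.08206 × 536.15 / 1.03 = 123.9 L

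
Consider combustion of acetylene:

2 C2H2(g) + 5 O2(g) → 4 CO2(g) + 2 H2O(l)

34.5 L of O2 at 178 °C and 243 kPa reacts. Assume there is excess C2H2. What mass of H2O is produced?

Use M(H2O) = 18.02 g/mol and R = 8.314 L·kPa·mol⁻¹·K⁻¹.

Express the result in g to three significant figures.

16.1 g

n(O2) = PV/RT = (243 × 34.5) / (8.314 × 451.15) = 2.235 mol
n(H2O) = (2/5) × 2.235 = 0.8940 mol
m(H2O) = 0.8940 × 18.02 = 16.11 g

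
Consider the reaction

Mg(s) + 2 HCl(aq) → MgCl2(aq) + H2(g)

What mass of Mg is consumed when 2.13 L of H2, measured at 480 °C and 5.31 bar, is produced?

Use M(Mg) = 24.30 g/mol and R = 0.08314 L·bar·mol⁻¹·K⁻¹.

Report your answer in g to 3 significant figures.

n(H2) = PV/RT = (5.31 × 2.13) / (0.08314 × 753.15) = 0.1806 mol
n(Mg) = (1/1) × 0.1806 = 0.1806 mol
m(Mg) = 0.1806 × 24.30 = 4.389 g

4.39 g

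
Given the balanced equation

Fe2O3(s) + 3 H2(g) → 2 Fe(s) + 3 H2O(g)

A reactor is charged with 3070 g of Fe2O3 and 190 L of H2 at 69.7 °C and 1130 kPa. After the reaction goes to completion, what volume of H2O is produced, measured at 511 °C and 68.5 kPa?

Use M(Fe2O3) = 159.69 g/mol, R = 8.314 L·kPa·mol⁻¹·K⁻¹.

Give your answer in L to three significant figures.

5490 L

n(Fe2O3) = 3070 / 159.69 = 19.22 mol
n(H2) = PV/RT = (1130 × 190) / (8.314 × 342.85) = 75.32 mol
For 19.22 mol Fe2O3, stoichiometry requires (3/1) × 19.22 = 57.66 mol H2; 75.32 mol is available, so Fe2O3 is limiting.
n(H2O) = (3/1) × 19.22 = 57.66 mol
V(H2O) = nRT/P = 57.66 × 8.314 × 784.15 / 68.5 = 5488 L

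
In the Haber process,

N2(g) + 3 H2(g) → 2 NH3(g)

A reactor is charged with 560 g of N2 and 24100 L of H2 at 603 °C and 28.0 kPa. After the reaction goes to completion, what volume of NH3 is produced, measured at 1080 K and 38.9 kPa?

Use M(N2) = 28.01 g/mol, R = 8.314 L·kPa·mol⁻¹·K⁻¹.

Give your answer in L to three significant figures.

n(N2) = 560 / 28.01 = 19.99 mol
n(H2) = PV/RT = (28.0 × 24100) / (8.314 × 876.15) = 92.64 mol
For 19.99 mol N2, stoichiometry requires (3/1) × 19.99 = 59.97 mol H2; 92.64 mol is available, so N2 is limiting.
n(NH3) = (2/1) × 19.99 = 39.98 mol
V(NH3) = nRT/P = 39.98 × 8.314 × 1080 / 38.9 = 9228 L

9230 L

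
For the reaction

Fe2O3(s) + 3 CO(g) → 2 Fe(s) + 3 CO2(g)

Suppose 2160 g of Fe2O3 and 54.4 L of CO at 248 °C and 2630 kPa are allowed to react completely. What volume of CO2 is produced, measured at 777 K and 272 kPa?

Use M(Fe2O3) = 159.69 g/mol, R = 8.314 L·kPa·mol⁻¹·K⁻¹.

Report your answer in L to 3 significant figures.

784 L

n(Fe2O3) = 2160 / 159.69 = 13.53 mol
n(CO) = PV/RT = (2630 × 54.4) / (8.314 × 521.15) = 33.02 mol
For 13.53 mol Fe2O3, stoichiometry requires (3/1) × 13.53 = 40.59 mol CO; 33.02 mol is available, so CO is limiting.
n(CO2) = (3/3) × 33.02 = 33.02 mol
V(CO2) = nRT/P = 33.02 × 8.314 × 777 / 272 = 784.2 L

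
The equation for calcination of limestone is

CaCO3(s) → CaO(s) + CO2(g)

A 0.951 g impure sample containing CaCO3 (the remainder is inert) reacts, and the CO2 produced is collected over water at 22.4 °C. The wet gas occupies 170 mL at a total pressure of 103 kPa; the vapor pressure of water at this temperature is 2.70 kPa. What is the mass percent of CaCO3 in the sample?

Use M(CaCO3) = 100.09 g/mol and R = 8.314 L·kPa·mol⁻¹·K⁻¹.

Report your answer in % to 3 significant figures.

73.0 %

P(CO2) = 103 − 2.70 = 100.3 kPa
n(CO2) = PV/RT = (100.3 × 0.1700) / (8.314 × 295.55) = 0.006939 mol
n(CaCO3) = (1/1) × 0.006939 = 0.006939 mol
m(CaCO3) = 0.006939 × 100.09 = 0.6945 g
%CaCO3 = 0.6945 / 0.951 × 100 = 73.03%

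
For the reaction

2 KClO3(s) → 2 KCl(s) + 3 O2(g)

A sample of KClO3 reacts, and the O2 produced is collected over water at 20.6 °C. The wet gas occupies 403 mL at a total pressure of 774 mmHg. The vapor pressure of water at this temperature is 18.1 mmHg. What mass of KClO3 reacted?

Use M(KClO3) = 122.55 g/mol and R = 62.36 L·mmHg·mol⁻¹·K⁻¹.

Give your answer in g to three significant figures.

1.36 g

P(O2) = 774 − 18.1 = 755.9 mmHg
n(O2) = PV/RT = (755.9 × 0.4030) / (62.36 × 293.75) = 0.01663 mol
n(KClO3) = (2/3) × 0.01663 = 0.01109 mol
m(KClO3) = 0.01109 × 122.55 = 1.359 g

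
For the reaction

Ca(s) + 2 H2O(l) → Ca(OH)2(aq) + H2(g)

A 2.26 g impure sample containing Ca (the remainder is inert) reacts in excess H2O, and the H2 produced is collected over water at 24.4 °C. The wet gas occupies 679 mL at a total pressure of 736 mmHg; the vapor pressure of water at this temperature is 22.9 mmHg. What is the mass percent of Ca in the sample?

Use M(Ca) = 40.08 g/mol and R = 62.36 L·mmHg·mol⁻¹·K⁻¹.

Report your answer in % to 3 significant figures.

46.3 %

P(H2) = 736 − 22.9 = 713.1 mmHg
n(H2) = PV/RT = (713.1 × 0.6790) / (62.36 × 297.55) = 0.02609 mol
n(Ca) = (1/1) × 0.02609 = 0.02609 mol
m(Ca) = 0.02609 × 40.08 = 1.046 g
%Ca = 1.046 / 2.26 × 100 = 46.28%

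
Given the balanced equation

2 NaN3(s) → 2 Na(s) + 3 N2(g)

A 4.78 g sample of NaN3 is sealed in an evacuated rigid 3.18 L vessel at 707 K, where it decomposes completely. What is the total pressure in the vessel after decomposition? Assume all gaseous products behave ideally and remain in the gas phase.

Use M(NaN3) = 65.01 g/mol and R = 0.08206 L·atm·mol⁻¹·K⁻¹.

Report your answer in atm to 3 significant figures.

n(NaN3) = 4.78 / 65.01 = 0.07353 mol
n(gas produced) = (3/2) × 0.07353 = 0.1103 mol
P = nRT/V = 0.1103 × 0.08206 × 707 / 3.18 = 2.012 atm

2.01 atm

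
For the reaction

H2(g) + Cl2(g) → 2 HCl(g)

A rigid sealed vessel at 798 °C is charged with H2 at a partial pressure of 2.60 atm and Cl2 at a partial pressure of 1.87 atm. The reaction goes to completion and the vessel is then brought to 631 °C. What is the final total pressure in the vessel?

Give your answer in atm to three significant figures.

With V and T fixed, P_i ∝ n_i, so the mole ratios apply directly to partial pressures at 798 °C.
P(Cl2) required for 2.60 atm of H2 = (1/1) × 2.60 = 2.600 atm; available 1.87 atm, so Cl2 is limiting.
P(H2) remaining = 2.60 − (1/1) × 1.87 = 0.7300 atm
P(gaseous products) = (2)/1 × 1.87 = 3.740 atm
P_total at 798 °C = 0.7300 + 3.740 = 4.470 atm
Scaling to 631 °C: P = 4.470 × 904.15/1071.15 = 3.773 atm

3.77 atm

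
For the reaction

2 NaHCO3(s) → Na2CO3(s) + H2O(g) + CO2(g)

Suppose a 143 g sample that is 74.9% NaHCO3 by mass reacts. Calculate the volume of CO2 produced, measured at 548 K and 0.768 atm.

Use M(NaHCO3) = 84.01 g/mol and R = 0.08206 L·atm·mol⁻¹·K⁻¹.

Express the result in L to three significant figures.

mass of NaHCO3 = 143 × 74.9/100 = 107.1 g
n(NaHCO3) = 107.1 / 84.01 = 1.275 mol
n(CO2) = (1/2) × 1.275 = 0.6375 mol
V = nRT/P = 0.6375 × 0.08206 × 548 / 0.768 = 37.33 L

37.3 L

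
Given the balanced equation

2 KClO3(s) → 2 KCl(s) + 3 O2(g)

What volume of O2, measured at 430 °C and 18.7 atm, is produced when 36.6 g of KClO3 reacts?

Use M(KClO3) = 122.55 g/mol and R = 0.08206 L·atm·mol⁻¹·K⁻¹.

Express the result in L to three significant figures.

1.38 L

n(KClO3) = 36.60 / 122.55 = 0.2987 mol
n(O2) = (3/2) × 0.2987 = 0.4481 mol
V = nRT/P = 0.4481 × 0.08206 × 703.15 / 18.7 = 1.383 L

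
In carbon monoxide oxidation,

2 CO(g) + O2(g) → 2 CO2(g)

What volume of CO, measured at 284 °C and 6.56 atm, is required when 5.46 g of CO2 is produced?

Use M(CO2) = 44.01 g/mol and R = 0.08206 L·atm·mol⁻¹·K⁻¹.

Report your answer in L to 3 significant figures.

0.865 L

n(CO2) = 5.460 / 44.01 = 0.1241 mol
n(CO) = (2/2) × 0.1241 = 0.1241 mol
V = nRT/P = 0.1241 × 0.08206 × 557.15 / 6.56 = 0.8649 L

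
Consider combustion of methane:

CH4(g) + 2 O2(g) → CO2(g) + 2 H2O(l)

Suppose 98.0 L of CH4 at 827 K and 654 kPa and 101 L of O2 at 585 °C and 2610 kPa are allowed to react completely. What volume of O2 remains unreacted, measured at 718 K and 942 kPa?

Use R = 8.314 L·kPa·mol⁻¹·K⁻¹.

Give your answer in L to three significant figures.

116 L

n(CH4) = PV/RT = (654 × 98.0) / (8.314 × 827) = 9.322 mol
n(O2) = PV/RT = (2610 × 101) / (8.314 × 858.15) = 36.95 mol
For 9.322 mol CH4, stoichiometry requires (2/1) × 9.322 = 18.64 mol O2; 36.95 mol is available, so CH4 is limiting.
n(O2) consumed = (2/1) × 9.322 = 18.64 mol; remaining = 36.95 − 18.64 = 18.31 mol
V(O2) = nRT/P = 18.31 × 8.314 × 718 / 942 = 116.0 L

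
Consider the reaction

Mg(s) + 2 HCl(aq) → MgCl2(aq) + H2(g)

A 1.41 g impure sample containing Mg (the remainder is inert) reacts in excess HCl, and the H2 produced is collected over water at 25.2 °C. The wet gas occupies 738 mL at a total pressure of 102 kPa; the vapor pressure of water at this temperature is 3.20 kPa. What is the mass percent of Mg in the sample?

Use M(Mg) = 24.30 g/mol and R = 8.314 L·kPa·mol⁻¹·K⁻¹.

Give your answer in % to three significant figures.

50.7 %

P(H2) = 102 − 3.20 = 98.80 kPa
n(H2) = PV/RT = (98.80 × 0.7380) / (8.314 × 298.35) = 0.02940 mol
n(Mg) = (1/1) × 0.02940 = 0.02940 mol
m(Mg) = 0.02940 × 24.30 = 0.7144 g
%Mg = 0.7144 / 1.41 × 100 = 50.67%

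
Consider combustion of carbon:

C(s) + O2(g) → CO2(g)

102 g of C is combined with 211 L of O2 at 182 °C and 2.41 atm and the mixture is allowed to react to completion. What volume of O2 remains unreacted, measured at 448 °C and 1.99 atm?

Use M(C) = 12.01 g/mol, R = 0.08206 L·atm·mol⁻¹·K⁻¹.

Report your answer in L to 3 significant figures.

152 L

n(C) = 102 / 12.01 = 8.493 mol
n(O2) = PV/RT = (2.41 × 211) / (0.08206 × 455.15) = 13.61 mol
For 8.493 mol C, stoichiometry requires (1/1) × 8.493 = 8.493 mol O2; 13.61 mol is available, so C is limiting.
n(O2) consumed = (1/1) × 8.493 = 8.493 mol; remaining = 13.61 − 8.493 = 5.117 mol
V(O2) = nRT/P = 5.117 × 0.08206 × 721.15 / 1.99 = 152.2 L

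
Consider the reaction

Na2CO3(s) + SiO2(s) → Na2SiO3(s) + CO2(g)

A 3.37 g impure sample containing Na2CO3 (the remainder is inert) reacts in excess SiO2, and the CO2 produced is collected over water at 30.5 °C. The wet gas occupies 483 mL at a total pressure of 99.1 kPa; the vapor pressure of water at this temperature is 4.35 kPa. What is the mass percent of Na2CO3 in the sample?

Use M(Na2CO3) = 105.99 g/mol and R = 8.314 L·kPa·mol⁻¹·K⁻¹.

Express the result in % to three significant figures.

P(CO2) = 99.1 − 4.35 = 94.75 kPa
n(CO2) = PV/RT = (94.75 × 0.4830) / (8.314 × 303.65) = 0.01813 mol
n(Na2CO3) = (1/1) × 0.01813 = 0.01813 mol
m(Na2CO3) = 0.01813 × 105.99 = 1.922 g
%Na2CO3 = 1.922 / 3.37 × 100 = 57.03%

57.0 %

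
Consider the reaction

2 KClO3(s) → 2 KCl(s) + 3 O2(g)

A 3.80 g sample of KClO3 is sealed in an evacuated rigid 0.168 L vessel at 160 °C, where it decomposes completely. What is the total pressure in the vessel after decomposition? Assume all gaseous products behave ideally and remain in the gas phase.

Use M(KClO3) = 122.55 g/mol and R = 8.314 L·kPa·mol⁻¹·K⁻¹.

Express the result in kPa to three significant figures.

997 kPa

n(KClO3) = 3.80 / 122.55 = 0.03101 mol
n(gas produced) = (3/2) × 0.03101 = 0.04652 mol
P = nRT/V = 0.04652 × 8.314 × 433.15 / 0.168 = 997.2 kPa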